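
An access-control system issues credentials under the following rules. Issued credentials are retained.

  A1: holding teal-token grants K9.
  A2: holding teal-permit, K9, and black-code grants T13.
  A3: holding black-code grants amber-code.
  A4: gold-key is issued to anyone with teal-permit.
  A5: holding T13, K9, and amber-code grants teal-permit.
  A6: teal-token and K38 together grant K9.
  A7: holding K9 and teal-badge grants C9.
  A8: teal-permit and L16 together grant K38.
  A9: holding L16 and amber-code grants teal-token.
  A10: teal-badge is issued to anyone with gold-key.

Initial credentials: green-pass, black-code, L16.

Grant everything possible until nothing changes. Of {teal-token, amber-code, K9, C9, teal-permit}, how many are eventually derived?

3

Holding black-code grants amber-code (A3).
Holding L16 and amber-code grants teal-token (A9).
Holding teal-token grants K9 (A1).
teal-token: reached.
amber-code: reached.
K9: reached.
C9 would need K9 and teal-badge (A7), but teal-badge is never granted.
teal-permit would need T13, K9, and amber-code (A5), but T13 is never granted.
Reached: teal-token, amber-code, and K9 — 3 of the 5.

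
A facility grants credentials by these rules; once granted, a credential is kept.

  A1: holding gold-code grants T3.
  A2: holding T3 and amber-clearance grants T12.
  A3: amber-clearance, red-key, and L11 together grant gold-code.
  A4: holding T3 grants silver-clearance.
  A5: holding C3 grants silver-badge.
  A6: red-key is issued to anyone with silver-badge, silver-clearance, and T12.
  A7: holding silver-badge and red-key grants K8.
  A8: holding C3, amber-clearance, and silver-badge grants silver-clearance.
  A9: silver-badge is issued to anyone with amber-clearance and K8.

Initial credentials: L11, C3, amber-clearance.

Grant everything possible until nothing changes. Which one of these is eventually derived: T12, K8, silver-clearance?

Holding C3 grants silver-badge (A5).
Holding C3, amber-clearance, and silver-badge grants silver-clearance (A8).
T12 would need T3 and amber-clearance (A2), but T3 is never granted. K8 would need silver-badge and red-key (A7), but red-key is never granted.

silver-clearance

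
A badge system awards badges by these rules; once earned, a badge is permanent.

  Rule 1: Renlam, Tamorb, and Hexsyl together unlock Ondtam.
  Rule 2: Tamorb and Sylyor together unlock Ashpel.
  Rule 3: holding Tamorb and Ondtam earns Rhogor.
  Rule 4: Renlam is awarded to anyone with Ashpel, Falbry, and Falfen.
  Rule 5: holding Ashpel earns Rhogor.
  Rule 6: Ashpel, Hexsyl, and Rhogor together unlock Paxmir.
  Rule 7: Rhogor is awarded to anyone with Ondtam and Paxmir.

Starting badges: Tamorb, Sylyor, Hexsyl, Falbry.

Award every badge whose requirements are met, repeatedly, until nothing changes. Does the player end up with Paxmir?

With Tamorb and Sylyor, Ashpel is earned (Rule 2).
With Ashpel, Rhogor is earned (Rule 5).
With Ashpel, Hexsyl, and Rhogor, Paxmir is earned (Rule 6).

Yes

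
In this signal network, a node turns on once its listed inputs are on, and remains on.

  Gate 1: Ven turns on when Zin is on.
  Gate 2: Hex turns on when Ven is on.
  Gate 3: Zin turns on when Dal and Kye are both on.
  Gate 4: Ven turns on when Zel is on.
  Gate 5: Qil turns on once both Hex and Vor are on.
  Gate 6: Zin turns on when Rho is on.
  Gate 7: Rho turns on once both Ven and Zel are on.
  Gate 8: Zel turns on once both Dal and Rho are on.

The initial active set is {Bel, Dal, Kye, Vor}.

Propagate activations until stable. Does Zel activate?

No

Zel would need Dal and Rho (Gate 8), but Rho never turns on.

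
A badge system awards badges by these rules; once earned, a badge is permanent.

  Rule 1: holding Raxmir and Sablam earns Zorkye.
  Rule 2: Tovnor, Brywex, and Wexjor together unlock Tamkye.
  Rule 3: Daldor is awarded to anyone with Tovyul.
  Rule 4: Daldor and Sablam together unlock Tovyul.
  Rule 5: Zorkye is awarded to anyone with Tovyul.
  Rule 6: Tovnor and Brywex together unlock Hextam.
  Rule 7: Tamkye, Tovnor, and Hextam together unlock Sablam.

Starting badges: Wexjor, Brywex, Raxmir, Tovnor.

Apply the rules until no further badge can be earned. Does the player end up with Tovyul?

Tovyul would need Daldor and Sablam (Rule 4), but Daldor is never earned.

No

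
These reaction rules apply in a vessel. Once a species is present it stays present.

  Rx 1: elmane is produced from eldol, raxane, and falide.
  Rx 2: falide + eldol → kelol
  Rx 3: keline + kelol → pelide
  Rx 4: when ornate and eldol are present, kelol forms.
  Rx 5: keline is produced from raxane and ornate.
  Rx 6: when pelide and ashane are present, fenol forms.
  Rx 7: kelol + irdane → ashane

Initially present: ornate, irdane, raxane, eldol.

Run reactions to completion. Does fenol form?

Yes

ornate and eldol present → kelol forms (Rx 4).
raxane and ornate present → keline forms (Rx 5).
keline and kelol present → pelide forms (Rx 3).
kelol and irdane present → ashane forms (Rx 7).
pelide and ashane present → fenol forms (Rx 6).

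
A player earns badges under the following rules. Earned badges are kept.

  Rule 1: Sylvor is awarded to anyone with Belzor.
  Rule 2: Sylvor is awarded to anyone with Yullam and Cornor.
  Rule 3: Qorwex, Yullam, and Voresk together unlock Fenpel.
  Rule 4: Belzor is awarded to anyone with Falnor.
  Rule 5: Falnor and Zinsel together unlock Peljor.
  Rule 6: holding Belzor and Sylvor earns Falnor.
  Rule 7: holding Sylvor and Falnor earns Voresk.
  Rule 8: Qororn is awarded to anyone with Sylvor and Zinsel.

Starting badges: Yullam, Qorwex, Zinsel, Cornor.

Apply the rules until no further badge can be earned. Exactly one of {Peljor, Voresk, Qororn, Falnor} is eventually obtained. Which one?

With Yullam and Cornor, Sylvor is earned (Rule 2).
With Sylvor and Zinsel, Qororn is earned (Rule 8).
Falnor would need Belzor and Sylvor (Rule 6), but Belzor is never earned. Peljor would need Falnor and Zinsel (Rule 5), but Falnor is never earned. Voresk would need Sylvor and Falnor (Rule 7), but Falnor is never earned.

Qororn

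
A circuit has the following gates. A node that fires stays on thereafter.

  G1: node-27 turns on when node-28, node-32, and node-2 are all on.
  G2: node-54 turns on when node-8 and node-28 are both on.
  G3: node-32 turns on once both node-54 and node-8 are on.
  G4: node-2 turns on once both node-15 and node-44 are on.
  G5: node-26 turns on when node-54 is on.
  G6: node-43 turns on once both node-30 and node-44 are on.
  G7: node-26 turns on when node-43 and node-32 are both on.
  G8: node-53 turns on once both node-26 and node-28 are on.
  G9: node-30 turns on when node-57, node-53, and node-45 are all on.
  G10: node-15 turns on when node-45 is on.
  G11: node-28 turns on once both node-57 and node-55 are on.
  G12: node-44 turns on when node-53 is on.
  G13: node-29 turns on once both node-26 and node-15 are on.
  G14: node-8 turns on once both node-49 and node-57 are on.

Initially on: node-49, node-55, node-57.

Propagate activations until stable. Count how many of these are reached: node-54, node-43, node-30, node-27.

1

node-49 and node-57 are on, so node-8 turns on (G14).
G11: node-57 and node-55 on → node-28 on.
node-8 and node-28 are on, so node-54 turns on (G2).
node-54: reached.
node-43 would need node-30 and node-44 (G6), but node-30 never turns on.
node-30 would need node-57, node-53, and node-45 (G9), but node-45 never turns on.
node-27 would need node-28, node-32, and node-2 (G1), but node-2 never turns on.
Reached: node-54 — 1 of the 4.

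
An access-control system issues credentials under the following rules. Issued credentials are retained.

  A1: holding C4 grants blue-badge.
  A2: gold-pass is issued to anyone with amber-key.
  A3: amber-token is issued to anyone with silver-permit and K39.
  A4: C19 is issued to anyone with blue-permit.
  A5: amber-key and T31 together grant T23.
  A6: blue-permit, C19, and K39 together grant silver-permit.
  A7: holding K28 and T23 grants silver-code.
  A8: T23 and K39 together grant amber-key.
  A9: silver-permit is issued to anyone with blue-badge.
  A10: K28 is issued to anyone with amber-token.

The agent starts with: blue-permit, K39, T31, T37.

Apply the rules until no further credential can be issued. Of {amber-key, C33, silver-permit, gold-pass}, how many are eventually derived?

Holding blue-permit grants C19 (A4).
Holding blue-permit, C19, and K39 grants silver-permit (A6).
amber-key would need T23 and K39 (A8), but T23 is never granted.
No rule produces C33, and it is not given.
silver-permit: reached.
gold-pass would need amber-key (A2), but amber-key is never granted.
Reached: silver-permit — 1 of the 4.

1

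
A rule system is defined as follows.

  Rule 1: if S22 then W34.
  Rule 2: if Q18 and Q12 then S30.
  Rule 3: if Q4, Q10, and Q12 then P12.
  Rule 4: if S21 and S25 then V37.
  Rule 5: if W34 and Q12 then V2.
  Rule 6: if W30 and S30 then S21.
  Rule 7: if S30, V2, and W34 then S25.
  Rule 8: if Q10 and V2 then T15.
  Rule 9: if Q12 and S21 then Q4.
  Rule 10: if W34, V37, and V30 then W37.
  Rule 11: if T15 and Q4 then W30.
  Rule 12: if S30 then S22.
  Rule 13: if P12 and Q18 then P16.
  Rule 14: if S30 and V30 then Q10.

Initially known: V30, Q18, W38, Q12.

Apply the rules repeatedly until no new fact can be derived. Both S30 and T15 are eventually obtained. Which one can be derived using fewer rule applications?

S30

S30: From Q18 and Q12, Rule 2 gives S30. [1 rule application]
T15: Q18 and Q12 hold, so S30 follows (Rule 2). From S30, Rule 12 gives S22. S30 and V30 hold, so Q10 follows (Rule 14). From S22, Rule 1 gives W34. From W34 and Q12, Rule 5 gives V2. Q10 and V2 hold, so T15 follows (Rule 8). [6 rule applications]
S30 needs fewer.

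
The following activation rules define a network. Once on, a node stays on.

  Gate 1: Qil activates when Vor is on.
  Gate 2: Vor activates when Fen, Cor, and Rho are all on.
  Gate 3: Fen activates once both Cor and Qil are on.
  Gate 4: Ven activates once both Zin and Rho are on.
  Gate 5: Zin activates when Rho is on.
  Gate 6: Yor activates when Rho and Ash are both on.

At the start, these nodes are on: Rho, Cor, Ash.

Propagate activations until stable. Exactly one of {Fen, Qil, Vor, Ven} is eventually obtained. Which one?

Rho is on, so Zin activates (Gate 5).
Gate 4: Zin and Rho on → Ven on.
Qil would need Vor (Gate 1), but Vor never turns on. Vor would need Fen, Cor, and Rho (Gate 2), but Fen never turns on. Fen would need Cor and Qil (Gate 3), but Qil never turns on.

Ven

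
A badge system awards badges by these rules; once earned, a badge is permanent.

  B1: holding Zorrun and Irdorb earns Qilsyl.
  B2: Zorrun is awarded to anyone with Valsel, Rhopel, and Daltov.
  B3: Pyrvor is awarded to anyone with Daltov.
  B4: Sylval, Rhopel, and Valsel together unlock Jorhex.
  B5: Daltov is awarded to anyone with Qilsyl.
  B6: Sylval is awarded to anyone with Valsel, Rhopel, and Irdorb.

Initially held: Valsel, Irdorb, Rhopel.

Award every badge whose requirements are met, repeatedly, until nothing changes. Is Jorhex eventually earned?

With Valsel, Rhopel, and Irdorb, Sylval is earned (B6).
With Sylval, Rhopel, and Valsel, Jorhex is earned (B4).

Yes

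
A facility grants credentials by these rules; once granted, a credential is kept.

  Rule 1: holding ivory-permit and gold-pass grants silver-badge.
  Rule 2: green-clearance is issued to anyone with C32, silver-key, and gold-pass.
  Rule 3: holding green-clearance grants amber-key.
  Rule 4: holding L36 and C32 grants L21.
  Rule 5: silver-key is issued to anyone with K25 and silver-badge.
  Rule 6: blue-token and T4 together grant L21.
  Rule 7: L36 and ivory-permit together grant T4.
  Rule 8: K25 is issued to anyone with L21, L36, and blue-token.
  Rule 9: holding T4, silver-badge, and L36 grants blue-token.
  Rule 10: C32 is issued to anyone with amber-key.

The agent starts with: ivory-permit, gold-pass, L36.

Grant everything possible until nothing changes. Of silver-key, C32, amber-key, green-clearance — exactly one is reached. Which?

silver-key

Holding ivory-permit and gold-pass grants silver-badge (Rule 1).
Holding L36 and ivory-permit grants T4 (Rule 7).
Holding T4, silver-badge, and L36 grants blue-token (Rule 9).
Holding blue-token and T4 grants L21 (Rule 6).
Holding L21, L36, and blue-token grants K25 (Rule 8).
Holding K25 and silver-badge grants silver-key (Rule 5).
green-clearance would need C32, silver-key, and gold-pass (Rule 2), but C32 is never granted. C32 would need amber-key (Rule 10), but amber-key is never granted. amber-key would need green-clearance (Rule 3), but green-clearance is never granted.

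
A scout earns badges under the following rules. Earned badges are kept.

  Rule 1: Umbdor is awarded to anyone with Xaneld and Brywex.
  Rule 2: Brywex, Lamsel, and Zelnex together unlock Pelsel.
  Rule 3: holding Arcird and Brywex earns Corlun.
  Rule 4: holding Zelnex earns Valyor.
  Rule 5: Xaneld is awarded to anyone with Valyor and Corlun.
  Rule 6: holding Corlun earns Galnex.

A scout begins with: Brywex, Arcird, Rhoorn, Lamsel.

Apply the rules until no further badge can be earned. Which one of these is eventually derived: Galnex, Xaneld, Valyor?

With Arcird and Brywex, Corlun is earned (Rule 3).
With Corlun, Galnex is earned (Rule 6).
Valyor would need Zelnex (Rule 4), but Zelnex is never earned. Xaneld would need Valyor and Corlun (Rule 5), but Valyor is never earned.

Galnex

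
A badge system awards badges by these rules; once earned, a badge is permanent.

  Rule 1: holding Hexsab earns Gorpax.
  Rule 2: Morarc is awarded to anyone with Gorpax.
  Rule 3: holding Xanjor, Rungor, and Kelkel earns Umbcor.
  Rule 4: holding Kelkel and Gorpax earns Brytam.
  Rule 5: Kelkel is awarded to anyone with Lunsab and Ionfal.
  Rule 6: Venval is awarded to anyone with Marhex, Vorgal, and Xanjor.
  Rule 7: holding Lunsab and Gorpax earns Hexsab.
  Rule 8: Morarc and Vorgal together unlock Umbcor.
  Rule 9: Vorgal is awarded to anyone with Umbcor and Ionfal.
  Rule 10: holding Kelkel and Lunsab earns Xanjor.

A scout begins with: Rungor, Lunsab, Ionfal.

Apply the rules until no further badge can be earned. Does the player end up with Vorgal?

With Lunsab and Ionfal, Kelkel is earned (Rule 5).
With Kelkel and Lunsab, Xanjor is earned (Rule 10).
With Xanjor, Rungor, and Kelkel, Umbcor is earned (Rule 3).
With Umbcor and Ionfal, Vorgal is earned (Rule 9).

Yes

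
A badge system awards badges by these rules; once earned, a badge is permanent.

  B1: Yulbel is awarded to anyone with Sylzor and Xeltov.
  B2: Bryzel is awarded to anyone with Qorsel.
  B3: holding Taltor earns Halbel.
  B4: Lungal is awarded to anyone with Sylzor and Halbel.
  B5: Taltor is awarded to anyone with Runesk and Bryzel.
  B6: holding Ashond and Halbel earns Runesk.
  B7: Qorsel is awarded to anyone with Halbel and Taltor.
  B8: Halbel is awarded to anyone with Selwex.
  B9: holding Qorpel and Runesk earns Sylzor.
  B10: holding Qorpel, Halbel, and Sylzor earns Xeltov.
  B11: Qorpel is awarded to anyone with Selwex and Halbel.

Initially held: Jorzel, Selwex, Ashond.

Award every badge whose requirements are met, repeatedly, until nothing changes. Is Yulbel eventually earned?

With Selwex, Halbel is earned (B8).
With Selwex and Halbel, Qorpel is earned (B11).
With Ashond and Halbel, Runesk is earned (B6).
With Qorpel and Runesk, Sylzor is earned (B9).
With Qorpel, Halbel, and Sylzor, Xeltov is earned (B10).
With Sylzor and Xeltov, Yulbel is earned (B1).

Yes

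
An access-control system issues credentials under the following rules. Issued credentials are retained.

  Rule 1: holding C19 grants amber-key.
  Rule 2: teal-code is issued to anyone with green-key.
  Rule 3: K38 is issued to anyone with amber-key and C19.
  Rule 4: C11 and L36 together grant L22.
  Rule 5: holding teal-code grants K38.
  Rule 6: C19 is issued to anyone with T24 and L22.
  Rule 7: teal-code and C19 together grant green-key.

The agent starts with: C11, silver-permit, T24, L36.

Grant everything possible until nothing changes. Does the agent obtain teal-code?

teal-code would need green-key (Rule 2), but green-key is never granted.

No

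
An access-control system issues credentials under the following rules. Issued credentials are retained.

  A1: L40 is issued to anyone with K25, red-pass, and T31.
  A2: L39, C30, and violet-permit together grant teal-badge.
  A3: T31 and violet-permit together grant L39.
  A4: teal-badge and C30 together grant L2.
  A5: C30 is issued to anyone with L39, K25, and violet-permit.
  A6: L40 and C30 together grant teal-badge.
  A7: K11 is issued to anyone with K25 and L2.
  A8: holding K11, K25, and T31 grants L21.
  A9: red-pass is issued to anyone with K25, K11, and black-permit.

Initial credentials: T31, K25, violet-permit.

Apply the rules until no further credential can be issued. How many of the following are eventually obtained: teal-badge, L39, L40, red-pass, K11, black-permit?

3

Holding T31 and violet-permit grants L39 (A3).
Holding L39, K25, and violet-permit grants C30 (A5).
Holding L39, C30, and violet-permit grants teal-badge (A2).
Holding teal-badge and C30 grants L2 (A4).
Holding K25 and L2 grants K11 (A7).
teal-badge: reached.
L39: reached.
L40 would need K25, red-pass, and T31 (A1), but red-pass is never granted.
red-pass would need K25, K11, and black-permit (A9), but black-permit is never granted.
K11: reached.
No rule produces black-permit, and it is not given.
Reached: teal-badge, L39, and K11 — 3 of the 6.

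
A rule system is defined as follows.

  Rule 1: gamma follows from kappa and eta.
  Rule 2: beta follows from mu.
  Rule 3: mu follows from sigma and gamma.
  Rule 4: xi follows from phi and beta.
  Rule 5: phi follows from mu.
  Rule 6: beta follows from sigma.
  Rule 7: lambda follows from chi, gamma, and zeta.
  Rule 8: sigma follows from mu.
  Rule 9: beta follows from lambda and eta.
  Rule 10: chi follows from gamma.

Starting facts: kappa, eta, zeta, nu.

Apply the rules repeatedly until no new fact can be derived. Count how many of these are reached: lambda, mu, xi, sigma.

From kappa and eta, Rule 1 gives gamma.
From gamma, Rule 10 gives chi.
chi, gamma, and zeta hold, so lambda follows (Rule 7).
lambda: reached.
mu would need sigma and gamma (Rule 3), but sigma is never established.
xi would need phi and beta (Rule 4), but phi is never established.
sigma would need mu (Rule 8), but mu is never established.
Reached: lambda — 1 of the 4.

1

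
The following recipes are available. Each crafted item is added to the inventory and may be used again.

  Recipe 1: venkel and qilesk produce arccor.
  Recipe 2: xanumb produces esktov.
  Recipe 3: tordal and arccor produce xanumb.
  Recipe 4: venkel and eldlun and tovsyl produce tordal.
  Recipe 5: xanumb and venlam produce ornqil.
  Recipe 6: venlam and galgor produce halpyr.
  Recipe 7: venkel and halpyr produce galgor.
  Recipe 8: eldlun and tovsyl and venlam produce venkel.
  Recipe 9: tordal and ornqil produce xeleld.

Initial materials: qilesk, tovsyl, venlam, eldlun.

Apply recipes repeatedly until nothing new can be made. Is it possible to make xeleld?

Using Recipe 8, eldlun, tovsyl, and venlam make venkel.
venkel and eldlun and tovsyl → tordal (Recipe 4).
venkel and qilesk → arccor (Recipe 1).
Using Recipe 3, tordal and arccor make xanumb.
xanumb and venlam → ornqil (Recipe 5).
tordal and ornqil → xeleld (Recipe 9).

Yes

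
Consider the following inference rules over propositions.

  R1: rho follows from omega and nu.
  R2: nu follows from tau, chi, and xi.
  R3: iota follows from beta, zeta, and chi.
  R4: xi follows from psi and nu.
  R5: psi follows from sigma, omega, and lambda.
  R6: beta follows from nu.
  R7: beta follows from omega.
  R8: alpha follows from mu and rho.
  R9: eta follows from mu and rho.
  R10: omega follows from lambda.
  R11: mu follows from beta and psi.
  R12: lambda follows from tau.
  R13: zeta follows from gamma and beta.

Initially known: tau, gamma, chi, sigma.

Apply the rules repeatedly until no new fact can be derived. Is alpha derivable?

alpha would need mu and rho (R8), but rho is never established.

No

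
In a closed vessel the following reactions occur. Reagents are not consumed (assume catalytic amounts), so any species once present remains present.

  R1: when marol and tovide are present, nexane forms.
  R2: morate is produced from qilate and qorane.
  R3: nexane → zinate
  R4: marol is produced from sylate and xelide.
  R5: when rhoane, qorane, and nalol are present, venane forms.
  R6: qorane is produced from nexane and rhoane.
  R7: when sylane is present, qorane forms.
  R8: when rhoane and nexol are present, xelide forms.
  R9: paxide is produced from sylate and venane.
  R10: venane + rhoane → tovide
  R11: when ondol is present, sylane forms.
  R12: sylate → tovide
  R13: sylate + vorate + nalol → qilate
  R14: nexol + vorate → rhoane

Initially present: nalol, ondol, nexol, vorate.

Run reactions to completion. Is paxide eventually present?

No

paxide would need sylate and venane (R9), but sylate never forms.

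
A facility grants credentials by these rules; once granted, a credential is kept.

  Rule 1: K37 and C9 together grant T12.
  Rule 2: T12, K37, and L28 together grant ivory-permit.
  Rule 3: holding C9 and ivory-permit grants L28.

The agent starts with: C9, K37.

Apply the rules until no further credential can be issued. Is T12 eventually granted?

Yes

Holding K37 and C9 grants T12 (Rule 1).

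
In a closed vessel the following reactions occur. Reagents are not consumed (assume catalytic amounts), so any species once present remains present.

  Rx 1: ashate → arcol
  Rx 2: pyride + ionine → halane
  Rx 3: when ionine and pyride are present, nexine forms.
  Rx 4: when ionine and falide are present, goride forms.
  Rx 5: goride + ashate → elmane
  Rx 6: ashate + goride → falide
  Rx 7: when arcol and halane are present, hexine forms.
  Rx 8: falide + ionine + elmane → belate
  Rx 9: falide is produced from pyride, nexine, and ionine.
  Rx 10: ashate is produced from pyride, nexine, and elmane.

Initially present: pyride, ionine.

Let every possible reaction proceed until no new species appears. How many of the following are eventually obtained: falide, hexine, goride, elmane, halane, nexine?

pyride and ionine present → halane forms (Rx 2).
ionine and pyride present → nexine forms (Rx 3).
pyride, nexine, and ionine present → falide forms (Rx 9).
ionine and falide present → goride forms (Rx 4).
falide: reached.
hexine would need arcol and halane (Rx 7), but arcol never forms.
goride: reached.
elmane would need goride and ashate (Rx 5), but ashate never forms.
halane: reached.
nexine: reached.
Reached: falide, goride, halane, and nexine — 4 of the 6.

4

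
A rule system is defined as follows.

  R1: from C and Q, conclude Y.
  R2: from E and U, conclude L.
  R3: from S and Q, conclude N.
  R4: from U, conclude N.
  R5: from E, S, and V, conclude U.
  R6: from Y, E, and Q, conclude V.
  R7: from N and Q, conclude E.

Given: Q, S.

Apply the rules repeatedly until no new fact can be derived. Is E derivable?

Yes

S and Q hold, so N follows (R3).
N and Q hold, so E follows (R7).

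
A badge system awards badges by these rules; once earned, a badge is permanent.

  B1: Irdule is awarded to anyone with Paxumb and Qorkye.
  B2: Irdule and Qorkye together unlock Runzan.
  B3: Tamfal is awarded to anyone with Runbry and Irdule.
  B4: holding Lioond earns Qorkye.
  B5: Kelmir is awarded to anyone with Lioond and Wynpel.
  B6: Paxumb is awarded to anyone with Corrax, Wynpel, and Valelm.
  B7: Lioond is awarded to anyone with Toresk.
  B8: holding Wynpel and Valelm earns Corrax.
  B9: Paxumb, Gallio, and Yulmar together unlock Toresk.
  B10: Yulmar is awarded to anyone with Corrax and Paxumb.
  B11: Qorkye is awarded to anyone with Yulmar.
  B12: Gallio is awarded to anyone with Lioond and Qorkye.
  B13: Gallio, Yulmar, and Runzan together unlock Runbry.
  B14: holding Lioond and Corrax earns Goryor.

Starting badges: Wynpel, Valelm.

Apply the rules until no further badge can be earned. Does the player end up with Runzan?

Yes

With Wynpel and Valelm, Corrax is earned (B8).
With Corrax, Wynpel, and Valelm, Paxumb is earned (B6).
With Corrax and Paxumb, Yulmar is earned (B10).
With Yulmar, Qorkye is earned (B11).
With Paxumb and Qorkye, Irdule is earned (B1).
With Irdule and Qorkye, Runzan is earned (B2).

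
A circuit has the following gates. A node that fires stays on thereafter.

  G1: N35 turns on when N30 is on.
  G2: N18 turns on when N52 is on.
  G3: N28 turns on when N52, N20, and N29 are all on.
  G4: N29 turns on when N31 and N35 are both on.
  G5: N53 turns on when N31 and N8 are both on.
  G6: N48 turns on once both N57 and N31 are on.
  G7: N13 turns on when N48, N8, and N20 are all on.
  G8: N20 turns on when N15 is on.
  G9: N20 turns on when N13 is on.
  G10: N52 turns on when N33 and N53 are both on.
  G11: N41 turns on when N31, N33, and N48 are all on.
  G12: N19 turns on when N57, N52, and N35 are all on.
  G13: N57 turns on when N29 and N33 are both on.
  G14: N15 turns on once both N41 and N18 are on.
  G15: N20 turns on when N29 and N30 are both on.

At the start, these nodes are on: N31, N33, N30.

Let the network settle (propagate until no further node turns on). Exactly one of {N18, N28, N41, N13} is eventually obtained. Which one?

N30 is on, so N35 turns on (G1).
N31 and N35 are on, so N29 turns on (G4).
N29 and N33 are on, so N57 turns on (G13).
G6: N57 and N31 on → N48 on.
G11: N31, N33, and N48 on → N41 on.
N13 would need N48, N8, and N20 (G7), but N8 never turns on. N18 would need N52 (G2), but N52 never turns on. N28 would need N52, N20, and N29 (G3), but N52 never turns on.

N41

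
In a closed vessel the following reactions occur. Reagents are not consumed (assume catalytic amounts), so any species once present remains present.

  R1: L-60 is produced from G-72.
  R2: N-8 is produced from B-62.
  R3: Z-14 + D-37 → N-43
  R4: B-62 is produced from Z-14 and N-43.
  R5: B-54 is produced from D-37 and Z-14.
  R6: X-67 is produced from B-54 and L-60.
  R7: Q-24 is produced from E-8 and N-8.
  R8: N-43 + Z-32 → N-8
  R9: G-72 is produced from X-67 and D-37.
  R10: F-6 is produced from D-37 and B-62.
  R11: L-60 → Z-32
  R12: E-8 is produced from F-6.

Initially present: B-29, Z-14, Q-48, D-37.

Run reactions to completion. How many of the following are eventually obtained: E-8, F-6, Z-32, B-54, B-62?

4

D-37 and Z-14 present → B-54 forms (R5).
Z-14 and D-37 present → N-43 forms (R3).
Z-14 and N-43 present → B-62 forms (R4).
D-37 and B-62 present → F-6 forms (R10).
F-6 present → E-8 forms (R12).
E-8: reached.
F-6: reached.
Z-32 would need L-60 (R11), but L-60 never forms.
B-54: reached.
B-62: reached.
Reached: E-8, F-6, B-54, and B-62 — 4 of the 5.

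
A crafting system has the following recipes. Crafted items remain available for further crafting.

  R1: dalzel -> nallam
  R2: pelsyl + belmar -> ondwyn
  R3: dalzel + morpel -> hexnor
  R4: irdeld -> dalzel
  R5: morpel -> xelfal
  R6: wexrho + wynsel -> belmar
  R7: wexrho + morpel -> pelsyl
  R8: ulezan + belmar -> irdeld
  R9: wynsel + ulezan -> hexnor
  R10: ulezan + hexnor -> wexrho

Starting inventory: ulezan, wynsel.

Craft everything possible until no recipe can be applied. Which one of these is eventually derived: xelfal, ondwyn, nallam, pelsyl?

nallam

Using R9, wynsel and ulezan make hexnor.
Using R10, ulezan and hexnor make wexrho.
Using R6, wexrho and wynsel make belmar.
Using R8, ulezan and belmar make irdeld.
Using R4, irdeld makes dalzel.
dalzel -> nallam (R1).
ondwyn would need pelsyl and belmar (R2), but pelsyl is never obtained. xelfal would need morpel (R5), but morpel is never obtained. pelsyl would need wexrho and morpel (R7), but morpel is never obtained.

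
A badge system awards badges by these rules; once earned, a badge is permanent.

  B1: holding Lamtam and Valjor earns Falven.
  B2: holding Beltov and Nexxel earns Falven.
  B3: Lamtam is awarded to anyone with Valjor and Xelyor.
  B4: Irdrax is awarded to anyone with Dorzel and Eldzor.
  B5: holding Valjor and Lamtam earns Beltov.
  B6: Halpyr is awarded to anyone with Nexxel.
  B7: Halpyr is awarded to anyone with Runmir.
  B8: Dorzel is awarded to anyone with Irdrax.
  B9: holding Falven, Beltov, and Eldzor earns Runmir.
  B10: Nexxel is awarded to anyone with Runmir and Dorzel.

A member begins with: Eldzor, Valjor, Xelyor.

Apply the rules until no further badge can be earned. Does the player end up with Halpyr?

With Valjor and Xelyor, Lamtam is earned (B3).
With Lamtam and Valjor, Falven is earned (B1).
With Valjor and Lamtam, Beltov is earned (B5).
With Falven, Beltov, and Eldzor, Runmir is earned (B9).
With Runmir, Halpyr is earned (B7).

Yes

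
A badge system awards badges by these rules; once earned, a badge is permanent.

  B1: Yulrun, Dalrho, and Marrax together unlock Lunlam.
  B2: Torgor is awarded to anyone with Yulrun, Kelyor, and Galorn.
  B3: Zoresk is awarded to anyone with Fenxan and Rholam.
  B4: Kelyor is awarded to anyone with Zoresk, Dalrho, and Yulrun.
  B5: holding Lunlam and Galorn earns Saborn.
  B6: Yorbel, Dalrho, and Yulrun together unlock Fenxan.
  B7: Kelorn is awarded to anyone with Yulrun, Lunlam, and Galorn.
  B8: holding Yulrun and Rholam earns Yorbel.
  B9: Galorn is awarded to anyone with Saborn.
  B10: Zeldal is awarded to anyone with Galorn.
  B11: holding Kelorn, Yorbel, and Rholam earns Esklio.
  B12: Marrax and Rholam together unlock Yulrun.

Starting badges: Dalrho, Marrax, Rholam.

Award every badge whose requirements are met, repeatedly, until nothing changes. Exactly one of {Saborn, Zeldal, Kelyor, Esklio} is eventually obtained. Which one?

Kelyor

With Marrax and Rholam, Yulrun is earned (B12).
With Yulrun and Rholam, Yorbel is earned (B8).
With Yorbel, Dalrho, and Yulrun, Fenxan is earned (B6).
With Fenxan and Rholam, Zoresk is earned (B3).
With Zoresk, Dalrho, and Yulrun, Kelyor is earned (B4).
Esklio would need Kelorn, Yorbel, and Rholam (B11), but Kelorn is never earned. Saborn would need Lunlam and Galorn (B5), but Galorn is never earned. Zeldal would need Galorn (B10), but Galorn is never earned.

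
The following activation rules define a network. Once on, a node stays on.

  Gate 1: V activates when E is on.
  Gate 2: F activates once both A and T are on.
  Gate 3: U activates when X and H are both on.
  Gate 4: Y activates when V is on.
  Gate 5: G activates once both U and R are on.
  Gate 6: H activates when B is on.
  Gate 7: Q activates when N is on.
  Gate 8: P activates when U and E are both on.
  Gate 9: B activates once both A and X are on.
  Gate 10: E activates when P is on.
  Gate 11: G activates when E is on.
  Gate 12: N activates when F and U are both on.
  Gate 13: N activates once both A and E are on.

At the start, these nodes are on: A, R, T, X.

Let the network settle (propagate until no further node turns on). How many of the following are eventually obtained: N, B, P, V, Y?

Gate 2: A and T on → F on.
Gate 9: A and X on → B on.
B is on, so H activates (Gate 6).
X and H are on, so U activates (Gate 3).
Gate 12: F and U on → N on.
N: reached.
B: reached.
P would need U and E (Gate 8), but E never turns on.
V would need E (Gate 1), but E never turns on.
Y would need V (Gate 4), but V never turns on.
Reached: N and B — 2 of the 5.

2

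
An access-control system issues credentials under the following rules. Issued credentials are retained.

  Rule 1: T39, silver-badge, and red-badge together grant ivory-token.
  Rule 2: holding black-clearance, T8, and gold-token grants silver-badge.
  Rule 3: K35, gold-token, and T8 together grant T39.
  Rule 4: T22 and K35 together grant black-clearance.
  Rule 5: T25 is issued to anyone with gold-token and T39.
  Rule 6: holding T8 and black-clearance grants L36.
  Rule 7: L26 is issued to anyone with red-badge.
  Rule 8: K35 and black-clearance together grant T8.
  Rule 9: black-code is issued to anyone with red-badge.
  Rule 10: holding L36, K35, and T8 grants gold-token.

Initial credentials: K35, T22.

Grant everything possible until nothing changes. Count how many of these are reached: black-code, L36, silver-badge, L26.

2

Holding T22 and K35 grants black-clearance (Rule 4).
Holding K35 and black-clearance grants T8 (Rule 8).
Holding T8 and black-clearance grants L36 (Rule 6).
Holding L36, K35, and T8 grants gold-token (Rule 10).
Holding black-clearance, T8, and gold-token grants silver-badge (Rule 2).
black-code would need red-badge (Rule 9), but red-badge is never granted.
L36: reached.
silver-badge: reached.
L26 would need red-badge (Rule 7), but red-badge is never granted.
Reached: L36 and silver-badge — 2 of the 4.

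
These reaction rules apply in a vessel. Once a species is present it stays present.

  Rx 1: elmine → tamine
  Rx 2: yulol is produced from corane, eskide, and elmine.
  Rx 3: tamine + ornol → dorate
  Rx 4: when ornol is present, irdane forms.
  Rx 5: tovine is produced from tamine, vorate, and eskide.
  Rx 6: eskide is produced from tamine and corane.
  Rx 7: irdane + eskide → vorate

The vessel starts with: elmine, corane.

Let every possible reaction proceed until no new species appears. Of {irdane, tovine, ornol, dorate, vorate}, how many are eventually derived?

0

irdane would need ornol (Rx 4), but ornol never forms.
tovine would need tamine, vorate, and eskide (Rx 5), but vorate never forms.
No rule produces ornol, and it is not given.
dorate would need tamine and ornol (Rx 3), but ornol never forms.
vorate would need irdane and eskide (Rx 7), but irdane never forms.
None of the 5 are reached.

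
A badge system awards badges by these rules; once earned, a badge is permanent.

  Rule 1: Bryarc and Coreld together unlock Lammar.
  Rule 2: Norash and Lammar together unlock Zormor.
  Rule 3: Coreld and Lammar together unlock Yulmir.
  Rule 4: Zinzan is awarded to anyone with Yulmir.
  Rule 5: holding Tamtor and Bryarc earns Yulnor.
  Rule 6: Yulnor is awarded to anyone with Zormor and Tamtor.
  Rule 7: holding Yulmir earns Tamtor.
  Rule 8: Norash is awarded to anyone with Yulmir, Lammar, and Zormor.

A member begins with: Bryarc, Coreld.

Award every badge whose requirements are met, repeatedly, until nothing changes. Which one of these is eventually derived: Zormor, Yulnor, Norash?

With Bryarc and Coreld, Lammar is earned (Rule 1).
With Coreld and Lammar, Yulmir is earned (Rule 3).
With Yulmir, Tamtor is earned (Rule 7).
With Tamtor and Bryarc, Yulnor is earned (Rule 5).
Zormor would need Norash and Lammar (Rule 2), but Norash is never earned. Norash would need Yulmir, Lammar, and Zormor (Rule 8), but Zormor is never earned.

Yulnor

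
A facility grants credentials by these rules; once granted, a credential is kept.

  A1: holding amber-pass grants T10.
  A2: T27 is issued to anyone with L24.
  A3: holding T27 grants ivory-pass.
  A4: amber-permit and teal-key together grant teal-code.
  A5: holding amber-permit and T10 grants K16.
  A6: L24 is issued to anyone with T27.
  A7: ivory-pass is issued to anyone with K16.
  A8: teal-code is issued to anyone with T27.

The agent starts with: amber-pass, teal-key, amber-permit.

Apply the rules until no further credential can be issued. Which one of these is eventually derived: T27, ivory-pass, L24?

Holding amber-pass grants T10 (A1).
Holding amber-permit and T10 grants K16 (A5).
Holding K16 grants ivory-pass (A7).
T27 would need L24 (A2), but L24 is never granted. L24 would need T27 (A6), but T27 is never granted.

ivory-pass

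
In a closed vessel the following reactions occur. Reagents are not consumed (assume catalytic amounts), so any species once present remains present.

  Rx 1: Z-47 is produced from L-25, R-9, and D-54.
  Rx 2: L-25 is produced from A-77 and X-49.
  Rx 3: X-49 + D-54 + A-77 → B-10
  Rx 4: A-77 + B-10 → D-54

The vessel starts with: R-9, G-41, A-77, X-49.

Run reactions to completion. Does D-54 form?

No

D-54 would need A-77 and B-10 (Rx 4), but B-10 never forms.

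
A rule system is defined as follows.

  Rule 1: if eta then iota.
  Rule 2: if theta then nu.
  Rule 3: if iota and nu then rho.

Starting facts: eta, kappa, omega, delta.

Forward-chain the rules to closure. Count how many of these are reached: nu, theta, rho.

nu would need theta (Rule 2), but theta is never established.
No rule produces theta, and it is not given.
rho would need iota and nu (Rule 3), but nu is never established.
None of the 3 are reached.

0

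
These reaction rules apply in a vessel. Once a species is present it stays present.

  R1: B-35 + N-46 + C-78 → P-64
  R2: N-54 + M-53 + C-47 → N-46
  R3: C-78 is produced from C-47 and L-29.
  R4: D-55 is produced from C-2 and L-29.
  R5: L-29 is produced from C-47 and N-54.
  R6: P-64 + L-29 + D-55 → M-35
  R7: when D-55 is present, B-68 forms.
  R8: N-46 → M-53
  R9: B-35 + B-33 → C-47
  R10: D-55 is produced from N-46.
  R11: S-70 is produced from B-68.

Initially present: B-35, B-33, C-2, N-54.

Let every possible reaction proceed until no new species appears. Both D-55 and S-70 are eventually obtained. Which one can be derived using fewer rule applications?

D-55: B-35 and B-33 present → C-47 forms (R9). C-47 and N-54 present → L-29 forms (R5). C-2 and L-29 present → D-55 forms (R4). [3 rule applications]
S-70: B-35 and B-33 present → C-47 forms (R9). C-47 and N-54 present → L-29 forms (R5). C-2 and L-29 present → D-55 forms (R4). D-55 present → B-68 forms (R7). B-68 present → S-70 forms (R11). [5 rule applications]
D-55 needs fewer.

D-55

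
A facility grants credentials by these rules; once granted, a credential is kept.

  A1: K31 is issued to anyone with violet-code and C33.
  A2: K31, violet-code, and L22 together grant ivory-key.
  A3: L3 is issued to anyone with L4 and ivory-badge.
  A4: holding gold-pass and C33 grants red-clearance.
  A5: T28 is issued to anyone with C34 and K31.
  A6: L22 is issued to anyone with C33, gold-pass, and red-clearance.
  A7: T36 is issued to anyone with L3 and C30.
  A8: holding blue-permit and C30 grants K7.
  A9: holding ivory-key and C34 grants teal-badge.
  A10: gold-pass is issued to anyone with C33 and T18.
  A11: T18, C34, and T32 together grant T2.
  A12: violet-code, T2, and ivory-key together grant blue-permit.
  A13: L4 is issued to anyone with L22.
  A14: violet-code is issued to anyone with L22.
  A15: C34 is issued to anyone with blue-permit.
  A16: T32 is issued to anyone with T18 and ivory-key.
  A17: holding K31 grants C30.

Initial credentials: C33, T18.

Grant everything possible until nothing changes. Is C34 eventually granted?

No

C34 would need blue-permit (A15), but blue-permit is never granted.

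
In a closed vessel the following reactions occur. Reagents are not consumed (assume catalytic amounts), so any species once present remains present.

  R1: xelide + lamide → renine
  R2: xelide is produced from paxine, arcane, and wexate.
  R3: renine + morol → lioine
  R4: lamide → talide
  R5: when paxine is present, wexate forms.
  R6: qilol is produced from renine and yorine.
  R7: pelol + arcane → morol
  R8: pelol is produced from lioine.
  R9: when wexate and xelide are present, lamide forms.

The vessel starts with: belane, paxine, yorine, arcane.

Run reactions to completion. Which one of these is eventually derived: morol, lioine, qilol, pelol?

paxine present → wexate forms (R5).
paxine, arcane, and wexate present → xelide forms (R2).
wexate and xelide present → lamide forms (R9).
xelide and lamide present → renine forms (R1).
renine and yorine present → qilol forms (R6).
lioine would need renine and morol (R3), but morol never forms. pelol would need lioine (R8), but lioine never forms. morol would need pelol and arcane (R7), but pelol never forms.

qilol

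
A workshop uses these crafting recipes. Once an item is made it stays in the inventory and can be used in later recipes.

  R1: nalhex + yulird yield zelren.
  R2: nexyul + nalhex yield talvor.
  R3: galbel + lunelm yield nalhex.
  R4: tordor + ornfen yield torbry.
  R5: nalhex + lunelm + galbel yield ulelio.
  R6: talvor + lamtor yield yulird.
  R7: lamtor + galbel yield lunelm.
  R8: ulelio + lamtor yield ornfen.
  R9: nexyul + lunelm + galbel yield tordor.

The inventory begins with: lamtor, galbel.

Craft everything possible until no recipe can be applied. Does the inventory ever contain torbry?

No

torbry would need tordor and ornfen (R4), but tordor is never obtained.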